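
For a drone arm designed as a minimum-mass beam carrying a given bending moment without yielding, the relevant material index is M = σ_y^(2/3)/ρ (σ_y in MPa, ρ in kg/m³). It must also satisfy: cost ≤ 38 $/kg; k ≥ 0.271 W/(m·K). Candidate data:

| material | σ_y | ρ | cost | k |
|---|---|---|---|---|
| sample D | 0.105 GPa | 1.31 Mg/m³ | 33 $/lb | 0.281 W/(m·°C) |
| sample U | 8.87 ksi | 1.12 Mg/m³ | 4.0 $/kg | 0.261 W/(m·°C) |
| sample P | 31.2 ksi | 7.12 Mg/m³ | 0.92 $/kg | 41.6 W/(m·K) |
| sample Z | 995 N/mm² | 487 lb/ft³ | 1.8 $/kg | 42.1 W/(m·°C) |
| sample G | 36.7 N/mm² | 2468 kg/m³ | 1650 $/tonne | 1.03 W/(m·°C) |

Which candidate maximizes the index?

sample Z

Screen on constraints: cost ≤ 38 $/kg; k ≥ 0.271 W/(m·K). Survivors: sample P, sample Z, sample G.
Convert each candidate to consistent units, then evaluate M:
  sample P: σ_y = 215.1 MPa, ρ = 7120 kg/m³
  sample Z: σ_y = 995.0 MPa, ρ = 7801 kg/m³
  sample G: σ_y = 36.70 MPa, ρ = 2468 kg/m³
  sample Z: M = 12.8×10⁻³
  sample P: M = 5.04×10⁻³
  sample G: M = 4.47×10⁻³
The maximum is for sample Z.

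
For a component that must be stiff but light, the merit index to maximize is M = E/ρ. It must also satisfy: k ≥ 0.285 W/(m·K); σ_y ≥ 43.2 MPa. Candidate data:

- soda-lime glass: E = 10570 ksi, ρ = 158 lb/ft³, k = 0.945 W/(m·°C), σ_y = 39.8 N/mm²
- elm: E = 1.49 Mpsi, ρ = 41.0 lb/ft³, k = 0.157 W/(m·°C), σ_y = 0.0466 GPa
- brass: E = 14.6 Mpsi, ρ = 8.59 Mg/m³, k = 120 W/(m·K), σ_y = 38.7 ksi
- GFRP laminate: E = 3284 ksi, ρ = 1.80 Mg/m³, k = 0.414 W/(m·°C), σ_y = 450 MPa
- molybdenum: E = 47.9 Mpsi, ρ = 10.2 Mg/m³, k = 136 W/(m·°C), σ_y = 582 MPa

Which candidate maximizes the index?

Screen on constraints: k ≥ 0.285 W/(m·K); σ_y ≥ 43.2 MPa. Survivors: brass, GFRP laminate, molybdenum.
Convert each candidate to consistent units, then evaluate M:
  brass: E = 100.7 GPa, ρ = 8590 kg/m³
  GFRP laminate: E = 22.64 GPa, ρ = 1800 kg/m³
  molybdenum: E = 330.3 GPa, ρ = 10200 kg/m³
  molybdenum: M = 32.4 MN·m/kg
  GFRP laminate: M = 12.6 MN·m/kg
  brass: M = 11.7 MN·m/kg
Molybdenum has the largest M.

molybdenum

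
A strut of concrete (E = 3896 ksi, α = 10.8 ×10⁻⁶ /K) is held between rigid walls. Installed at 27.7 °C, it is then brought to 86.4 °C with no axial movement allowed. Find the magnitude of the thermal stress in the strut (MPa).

E = 3896 ksi = 26.86 GPa.
ΔT = 58.70 K. Constrained thermal stress σ = E·α·ΔT = 26.86×10³ MPa × 10.8×10⁻⁶ × 58.70 = 17.0 MPa (compressive).

17.0 MPa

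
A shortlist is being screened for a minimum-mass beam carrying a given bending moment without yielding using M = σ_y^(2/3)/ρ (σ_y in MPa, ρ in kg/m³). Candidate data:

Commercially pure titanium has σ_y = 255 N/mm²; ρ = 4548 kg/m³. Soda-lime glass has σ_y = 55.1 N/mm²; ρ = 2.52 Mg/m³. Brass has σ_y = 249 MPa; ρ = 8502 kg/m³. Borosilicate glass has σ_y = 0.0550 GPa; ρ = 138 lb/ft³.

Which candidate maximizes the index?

Convert each candidate to consistent units, then evaluate M:
  commercially pure titanium: σ_y = 255.0 MPa, ρ = 4548 kg/m³
  soda-lime glass: σ_y = 55.10 MPa, ρ = 2520 kg/m³
  brass: σ_y = 249.0 MPa, ρ = 8502 kg/m³
  borosilicate glass: σ_y = 55.00 MPa, ρ = 2211 kg/m³
  commercially pure titanium: M = 8.84×10⁻³
  borosilicate glass: M = 6.54×10⁻³
  soda-lime glass: M = 5.75×10⁻³
  brass: M = 4.66×10⁻³
Highest index: commercially pure titanium.

commercially pure titanium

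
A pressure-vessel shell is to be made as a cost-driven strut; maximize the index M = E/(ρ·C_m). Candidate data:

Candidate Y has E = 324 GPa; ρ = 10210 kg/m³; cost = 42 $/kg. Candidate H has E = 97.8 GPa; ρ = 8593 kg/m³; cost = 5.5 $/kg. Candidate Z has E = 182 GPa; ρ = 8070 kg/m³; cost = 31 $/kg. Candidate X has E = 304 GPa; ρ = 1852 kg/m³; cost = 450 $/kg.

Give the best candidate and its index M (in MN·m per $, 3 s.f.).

Per-candidate index values:
  candidate H: M = 2.07 MN·m per $
  candidate Y: M = 0.756 MN·m per $
  candidate Z: M = 0.728 MN·m per $
  candidate X: M = 0.365 MN·m per $
Highest index: candidate H.

candidate H, M = 2.07 MN·m per $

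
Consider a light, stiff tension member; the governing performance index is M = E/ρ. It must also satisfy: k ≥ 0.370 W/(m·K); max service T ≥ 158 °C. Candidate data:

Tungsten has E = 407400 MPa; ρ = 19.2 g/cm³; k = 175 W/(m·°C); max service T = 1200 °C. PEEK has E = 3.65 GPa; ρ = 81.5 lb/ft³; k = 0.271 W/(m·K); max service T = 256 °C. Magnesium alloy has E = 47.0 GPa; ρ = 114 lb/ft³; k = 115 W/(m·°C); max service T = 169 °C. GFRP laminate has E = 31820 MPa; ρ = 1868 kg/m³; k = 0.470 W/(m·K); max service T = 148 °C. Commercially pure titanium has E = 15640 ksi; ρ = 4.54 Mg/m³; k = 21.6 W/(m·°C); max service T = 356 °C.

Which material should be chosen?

Screen on constraints: k ≥ 0.370 W/(m·K); max service T ≥ 158 °C. Survivors: tungsten, magnesium alloy, commercially pure titanium.
In SI units:
  tungsten: E = 407.4 GPa, ρ = 19200 kg/m³
  magnesium alloy: E = 47.00 GPa, ρ = 1826 kg/m³
  commercially pure titanium: E = 107.8 GPa, ρ = 4540 kg/m³
  magnesium alloy: M = 25.7 MN·m/kg
  commercially pure titanium: M = 23.8 MN·m/kg
  tungsten: M = 21.2 MN·m/kg
Magnesium alloy has the largest M.

magnesium alloy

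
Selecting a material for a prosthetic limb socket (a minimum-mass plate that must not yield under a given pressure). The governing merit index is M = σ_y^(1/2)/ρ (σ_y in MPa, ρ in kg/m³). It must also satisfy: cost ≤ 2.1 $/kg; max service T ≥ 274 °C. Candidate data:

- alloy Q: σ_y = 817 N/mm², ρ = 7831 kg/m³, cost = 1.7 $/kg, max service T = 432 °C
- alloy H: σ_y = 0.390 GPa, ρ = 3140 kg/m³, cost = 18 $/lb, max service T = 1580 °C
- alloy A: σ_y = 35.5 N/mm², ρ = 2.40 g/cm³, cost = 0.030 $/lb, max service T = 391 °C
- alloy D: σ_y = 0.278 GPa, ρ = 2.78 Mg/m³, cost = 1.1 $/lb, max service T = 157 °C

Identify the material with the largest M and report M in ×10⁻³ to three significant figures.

Screen on constraints: cost ≤ 2.1 $/kg; max service T ≥ 274 °C. Survivors: alloy Q, alloy A.
In SI units:
  alloy Q: σ_y = 817.0 MPa, ρ = 7831 kg/m³
  alloy A: σ_y = 35.50 MPa, ρ = 2400 kg/m³
  alloy Q: M = 3.65×10⁻³
  alloy A: M = 2.48×10⁻³
The maximum is for alloy Q.

alloy Q, M = 3.65×10⁻³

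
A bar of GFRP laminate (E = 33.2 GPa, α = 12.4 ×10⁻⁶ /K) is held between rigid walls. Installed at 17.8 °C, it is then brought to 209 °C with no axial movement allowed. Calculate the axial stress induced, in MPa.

ΔT = 191.2 K. Constrained thermal stress σ = E·α·ΔT = 33.20×10³ MPa × 12.4×10⁻⁶ × 191.2 = 78.7 MPa (compressive).

78.7 MPa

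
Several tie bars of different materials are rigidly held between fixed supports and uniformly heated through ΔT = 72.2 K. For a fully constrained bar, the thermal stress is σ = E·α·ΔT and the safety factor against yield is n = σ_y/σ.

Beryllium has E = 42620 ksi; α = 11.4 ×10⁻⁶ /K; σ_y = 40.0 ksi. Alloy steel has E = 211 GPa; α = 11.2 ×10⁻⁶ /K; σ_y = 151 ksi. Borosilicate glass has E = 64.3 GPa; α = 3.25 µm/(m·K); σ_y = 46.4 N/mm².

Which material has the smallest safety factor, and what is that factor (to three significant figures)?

In consistent units (E in GPa, α in ×10⁻⁶/K, σ_y in MPa):
  beryllium: E = 293.9, α = 11.4, σ_y = 275.8 → σ = 242 MPa, n = 1.14
  alloy steel: E = 211.0, α = 11.2, σ_y = 1041 → σ = 171 MPa, n = 6.10
  borosilicate glass: E = 64.30, α = 3.25, σ_y = 46.40 → σ = 15.1 MPa, n = 3.08
Smallest n: beryllium with n = 1.14.

beryllium, n = 1.14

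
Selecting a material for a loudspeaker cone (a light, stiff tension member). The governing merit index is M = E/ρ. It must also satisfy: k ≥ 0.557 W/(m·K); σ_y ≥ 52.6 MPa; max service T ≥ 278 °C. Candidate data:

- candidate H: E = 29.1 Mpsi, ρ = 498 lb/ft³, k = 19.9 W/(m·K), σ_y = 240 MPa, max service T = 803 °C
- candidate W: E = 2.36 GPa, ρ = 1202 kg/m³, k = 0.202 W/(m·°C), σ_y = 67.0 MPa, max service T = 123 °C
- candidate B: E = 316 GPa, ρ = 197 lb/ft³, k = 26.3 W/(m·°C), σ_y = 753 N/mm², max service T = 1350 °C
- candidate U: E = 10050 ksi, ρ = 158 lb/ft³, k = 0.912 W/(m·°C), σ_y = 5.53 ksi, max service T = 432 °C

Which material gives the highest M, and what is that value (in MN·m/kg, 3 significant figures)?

Screen on constraints: k ≥ 0.557 W/(m·K); σ_y ≥ 52.6 MPa; max service T ≥ 278 °C. Survivors: candidate H, candidate B.
After converting to SI:
  candidate H: E = 200.6 GPa, ρ = 7977 kg/m³
  candidate B: E = 316.0 GPa, ρ = 3156 kg/m³
  candidate B: M = 100 MN·m/kg
  candidate H: M = 25.2 MN·m/kg
Highest index: candidate B.

candidate B, M = 100 MN·m/kg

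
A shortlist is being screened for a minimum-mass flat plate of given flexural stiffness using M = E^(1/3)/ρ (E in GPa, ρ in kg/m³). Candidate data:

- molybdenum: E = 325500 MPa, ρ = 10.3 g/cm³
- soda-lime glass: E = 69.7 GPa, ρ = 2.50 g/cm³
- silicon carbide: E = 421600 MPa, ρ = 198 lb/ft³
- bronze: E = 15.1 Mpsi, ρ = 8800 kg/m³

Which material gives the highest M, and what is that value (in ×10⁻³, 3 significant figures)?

Putting every candidate on a common basis:
  molybdenum: E = 325.5 GPa, ρ = 10300 kg/m³
  soda-lime glass: E = 69.70 GPa, ρ = 2500 kg/m³
  silicon carbide: E = 421.6 GPa, ρ = 3172 kg/m³
  bronze: E = 104.1 GPa, ρ = 8800 kg/m³
  silicon carbide: M = 2.36×10⁻³
  soda-lime glass: M = 1.65×10⁻³
  molybdenum: M = 0.668×10⁻³
  bronze: M = 0.535×10⁻³
The maximum is for silicon carbide.

silicon carbide, M = 2.36×10⁻³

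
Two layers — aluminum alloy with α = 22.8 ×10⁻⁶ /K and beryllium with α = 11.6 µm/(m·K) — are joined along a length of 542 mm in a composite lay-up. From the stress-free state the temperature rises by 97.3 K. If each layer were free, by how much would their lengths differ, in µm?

Δα = |22.8 − 11.6|×10⁻⁶/K = 11.2×10⁻⁶/K.
ΔL_mismatch = Δα·L·ΔT = 11.2×10⁻⁶ × 542.0 mm × 97.3 K = 591 µm.

591 µm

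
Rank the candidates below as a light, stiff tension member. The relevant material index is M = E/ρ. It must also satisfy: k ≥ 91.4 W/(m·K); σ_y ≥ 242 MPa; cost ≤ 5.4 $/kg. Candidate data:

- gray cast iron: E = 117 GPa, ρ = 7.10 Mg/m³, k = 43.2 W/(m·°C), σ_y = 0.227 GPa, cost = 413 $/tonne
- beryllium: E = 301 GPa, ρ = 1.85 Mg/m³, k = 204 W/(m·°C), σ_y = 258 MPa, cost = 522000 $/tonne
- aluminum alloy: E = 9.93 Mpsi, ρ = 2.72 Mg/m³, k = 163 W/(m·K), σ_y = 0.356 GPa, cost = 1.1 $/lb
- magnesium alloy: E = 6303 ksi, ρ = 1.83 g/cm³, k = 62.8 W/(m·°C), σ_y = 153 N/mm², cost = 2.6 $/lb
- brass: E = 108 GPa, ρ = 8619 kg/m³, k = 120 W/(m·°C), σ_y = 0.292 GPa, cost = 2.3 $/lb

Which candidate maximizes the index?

Screen on constraints: k ≥ 91.4 W/(m·K); σ_y ≥ 242 MPa; cost ≤ 5.4 $/kg. Survivors: aluminum alloy, brass.
Putting every candidate on a common basis:
  aluminum alloy: E = 68.46 GPa, ρ = 2720 kg/m³
  brass: E = 108.0 GPa, ρ = 8619 kg/m³
  aluminum alloy: M = 25.2 MN·m/kg
  brass: M = 12.5 MN·m/kg
The maximum is for aluminum alloy.

aluminum alloy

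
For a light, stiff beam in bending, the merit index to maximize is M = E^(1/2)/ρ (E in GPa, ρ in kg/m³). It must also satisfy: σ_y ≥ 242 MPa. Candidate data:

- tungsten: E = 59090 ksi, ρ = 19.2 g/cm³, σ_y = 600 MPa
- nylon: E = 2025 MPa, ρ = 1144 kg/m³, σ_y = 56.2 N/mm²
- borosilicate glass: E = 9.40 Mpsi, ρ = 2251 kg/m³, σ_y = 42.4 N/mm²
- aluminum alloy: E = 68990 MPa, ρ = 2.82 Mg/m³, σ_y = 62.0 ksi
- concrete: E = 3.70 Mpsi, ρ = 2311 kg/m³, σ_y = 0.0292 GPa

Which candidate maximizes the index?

aluminum alloy

Screen on constraints: σ_y ≥ 242 MPa. Survivors: tungsten, aluminum alloy.
In SI units:
  tungsten: E = 407.4 GPa, ρ = 19200 kg/m³
  aluminum alloy: E = 68.99 GPa, ρ = 2820 kg/m³
  aluminum alloy: M = 2.95×10⁻³
  tungsten: M = 1.05×10⁻³
Aluminum alloy ranks first.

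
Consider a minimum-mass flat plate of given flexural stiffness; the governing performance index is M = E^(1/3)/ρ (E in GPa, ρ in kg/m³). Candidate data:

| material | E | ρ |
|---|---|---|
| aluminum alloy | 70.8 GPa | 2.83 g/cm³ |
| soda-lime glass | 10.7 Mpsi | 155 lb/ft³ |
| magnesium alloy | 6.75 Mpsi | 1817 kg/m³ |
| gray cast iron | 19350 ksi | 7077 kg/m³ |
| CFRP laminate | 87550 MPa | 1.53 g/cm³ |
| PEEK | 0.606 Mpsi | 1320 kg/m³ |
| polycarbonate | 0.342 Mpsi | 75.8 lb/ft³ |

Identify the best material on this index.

CFRP laminate

In SI units:
  aluminum alloy: E = 70.80 GPa, ρ = 2830 kg/m³
  soda-lime glass: E = 73.77 GPa, ρ = 2483 kg/m³
  magnesium alloy: E = 46.54 GPa, ρ = 1817 kg/m³
  gray cast iron: E = 133.4 GPa, ρ = 7077 kg/m³
  CFRP laminate: E = 87.55 GPa, ρ = 1530 kg/m³
  PEEK: E = 4.178 GPa, ρ = 1320 kg/m³
  polycarbonate: E = 2.358 GPa, ρ = 1214 kg/m³
  CFRP laminate: M = 2.90×10⁻³
  magnesium alloy: M = 1.98×10⁻³
  soda-lime glass: M = 1.69×10⁻³
  aluminum alloy: M = 1.46×10⁻³
  PEEK: M = 1.22×10⁻³
  polycarbonate: M = 1.10×10⁻³
  gray cast iron: M = 0.722×10⁻³
CFRP laminate ranks first.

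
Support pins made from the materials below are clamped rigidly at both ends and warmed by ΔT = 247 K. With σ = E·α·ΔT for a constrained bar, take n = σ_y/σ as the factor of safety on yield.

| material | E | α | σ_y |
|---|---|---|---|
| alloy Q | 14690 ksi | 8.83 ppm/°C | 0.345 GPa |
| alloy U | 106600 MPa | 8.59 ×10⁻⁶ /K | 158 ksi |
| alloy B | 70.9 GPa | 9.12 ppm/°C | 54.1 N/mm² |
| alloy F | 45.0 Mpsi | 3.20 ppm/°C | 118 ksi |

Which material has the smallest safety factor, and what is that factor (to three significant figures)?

In consistent units (E in GPa, α in ×10⁻⁶/K, σ_y in MPa):
  alloy Q: E = 101.3, α = 8.83, σ_y = 345.0 → σ = 221 MPa, n = 1.56
  alloy U: E = 106.6, α = 8.59, σ_y = 1089 → σ = 226 MPa, n = 4.82
  alloy B: E = 70.90, α = 9.12, σ_y = 54.10 → σ = 160 MPa, n = 0.339
  alloy F: E = 310.3, α = 3.20, σ_y = 813.6 → σ = 245 MPa, n = 3.32
The minimum is alloy B at n = 0.339.

alloy B, n = 0.339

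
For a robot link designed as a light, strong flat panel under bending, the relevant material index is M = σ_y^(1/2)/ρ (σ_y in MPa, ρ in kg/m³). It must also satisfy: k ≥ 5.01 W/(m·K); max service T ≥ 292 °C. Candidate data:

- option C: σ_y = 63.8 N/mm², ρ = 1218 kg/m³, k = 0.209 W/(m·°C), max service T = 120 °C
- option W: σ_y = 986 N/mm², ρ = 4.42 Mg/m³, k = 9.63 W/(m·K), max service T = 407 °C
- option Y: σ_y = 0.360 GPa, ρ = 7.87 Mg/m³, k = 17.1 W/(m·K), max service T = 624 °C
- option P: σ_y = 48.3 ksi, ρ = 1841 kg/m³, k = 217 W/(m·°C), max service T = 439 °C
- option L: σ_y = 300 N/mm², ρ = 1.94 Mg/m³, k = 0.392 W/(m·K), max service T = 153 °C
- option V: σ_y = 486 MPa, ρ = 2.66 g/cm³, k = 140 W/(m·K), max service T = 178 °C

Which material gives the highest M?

Screen on constraints: k ≥ 5.01 W/(m·K); max service T ≥ 292 °C. Survivors: option W, option Y, option P.
Normalizing units and computing the index:
  option W: σ_y = 986.0 MPa, ρ = 4420 kg/m³
  option Y: σ_y = 360.0 MPa, ρ = 7870 kg/m³
  option P: σ_y = 333.0 MPa, ρ = 1841 kg/m³
  option P: M = 9.91×10⁻³
  option W: M = 7.10×10⁻³
  option Y: M = 2.41×10⁻³
The maximum is for option P.

option P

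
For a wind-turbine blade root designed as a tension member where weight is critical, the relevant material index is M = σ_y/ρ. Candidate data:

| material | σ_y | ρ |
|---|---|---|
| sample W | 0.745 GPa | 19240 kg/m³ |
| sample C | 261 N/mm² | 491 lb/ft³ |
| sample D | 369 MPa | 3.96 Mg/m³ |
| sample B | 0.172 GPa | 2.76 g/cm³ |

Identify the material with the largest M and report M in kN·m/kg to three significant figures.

In SI units:
  sample W: σ_y = 745.0 MPa, ρ = 19240 kg/m³
  sample C: σ_y = 261.0 MPa, ρ = 7865 kg/m³
  sample D: σ_y = 369.0 MPa, ρ = 3960 kg/m³
  sample B: σ_y = 172.0 MPa, ρ = 2760 kg/m³
  sample D: M = 93.2 kN·m/kg
  sample B: M = 62.3 kN·m/kg
  sample W: M = 38.7 kN·m/kg
  sample C: M = 33.2 kN·m/kg
Sample D has the largest M.

sample D, M = 93.2 kN·m/kg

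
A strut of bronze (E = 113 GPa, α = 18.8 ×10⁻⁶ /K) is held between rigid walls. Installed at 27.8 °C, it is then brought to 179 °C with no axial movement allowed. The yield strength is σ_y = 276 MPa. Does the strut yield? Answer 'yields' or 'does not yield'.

ΔT = 151.2 K. Constrained thermal stress σ = E·α·ΔT = 113.0×10³ MPa × 18.8×10⁻⁶ × 151.2 = 321 MPa (compressive).
Compare to σ_y = 276 MPa: σ ≥ σ_y, so it yields.

yields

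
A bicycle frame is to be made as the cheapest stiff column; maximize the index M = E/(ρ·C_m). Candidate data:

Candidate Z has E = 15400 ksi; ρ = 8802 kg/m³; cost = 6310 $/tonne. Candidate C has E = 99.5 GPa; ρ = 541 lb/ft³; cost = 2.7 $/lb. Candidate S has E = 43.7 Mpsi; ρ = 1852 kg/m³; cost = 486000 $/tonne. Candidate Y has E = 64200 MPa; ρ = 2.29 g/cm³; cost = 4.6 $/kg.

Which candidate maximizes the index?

In SI units:
  candidate Z: E = 106.2 GPa, ρ = 8802 kg/m³, cost = 6.310 $/kg
  candidate C: E = 99.50 GPa, ρ = 8666 kg/m³, cost = 5.952 $/kg
  candidate S: E = 301.3 GPa, ρ = 1852 kg/m³, cost = 486.0 $/kg
  candidate Y: E = 64.20 GPa, ρ = 2290 kg/m³, cost = 4.600 $/kg
  candidate Y: M = 6.09 MN·m per $
  candidate C: M = 1.93 MN·m per $
  candidate Z: M = 1.91 MN·m per $
  candidate S: M = 0.335 MN·m per $
Highest index: candidate Y.

candidate Y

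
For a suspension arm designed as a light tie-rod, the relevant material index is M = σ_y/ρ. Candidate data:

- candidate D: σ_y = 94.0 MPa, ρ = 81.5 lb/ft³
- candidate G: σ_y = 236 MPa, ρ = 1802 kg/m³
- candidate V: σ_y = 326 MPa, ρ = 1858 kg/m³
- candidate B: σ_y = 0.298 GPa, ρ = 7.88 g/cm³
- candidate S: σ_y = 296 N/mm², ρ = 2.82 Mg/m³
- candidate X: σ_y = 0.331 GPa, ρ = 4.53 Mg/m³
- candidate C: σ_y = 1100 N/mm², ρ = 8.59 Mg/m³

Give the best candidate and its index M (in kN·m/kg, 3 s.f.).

Putting every candidate on a common basis:
  candidate D: σ_y = 94.00 MPa, ρ = 1306 kg/m³
  candidate G: σ_y = 236.0 MPa, ρ = 1802 kg/m³
  candidate V: σ_y = 326.0 MPa, ρ = 1858 kg/m³
  candidate B: σ_y = 298.0 MPa, ρ = 7880 kg/m³
  candidate S: σ_y = 296.0 MPa, ρ = 2820 kg/m³
  candidate X: σ_y = 331.0 MPa, ρ = 4530 kg/m³
  candidate C: σ_y = 1100 MPa, ρ = 8590 kg/m³
  candidate V: M = 175 kN·m/kg
  candidate G: M = 131 kN·m/kg
  candidate C: M = 128 kN·m/kg
  candidate S: M = 105 kN·m/kg
  candidate X: M = 73.1 kN·m/kg
  candidate D: M = 72.0 kN·m/kg
  candidate B: M = 37.8 kN·m/kg
Candidate V has the largest M.

candidate V, M = 175 kN·m/kg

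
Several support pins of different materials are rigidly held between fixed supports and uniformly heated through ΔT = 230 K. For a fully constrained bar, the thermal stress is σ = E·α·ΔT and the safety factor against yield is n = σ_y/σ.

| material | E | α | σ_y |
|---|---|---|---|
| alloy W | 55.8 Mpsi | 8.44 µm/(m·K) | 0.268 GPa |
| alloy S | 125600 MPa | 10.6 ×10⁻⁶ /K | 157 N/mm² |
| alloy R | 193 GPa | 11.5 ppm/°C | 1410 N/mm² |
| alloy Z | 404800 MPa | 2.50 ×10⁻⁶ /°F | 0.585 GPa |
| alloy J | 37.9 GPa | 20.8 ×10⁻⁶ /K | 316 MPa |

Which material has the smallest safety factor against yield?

alloy W

With everything in SI (GPa, ×10⁻⁶/K, MPa):
  alloy W: E = 384.7, α = 8.44, σ_y = 268.0 → σ = 747 MPa, n = 0.359
  alloy S: E = 125.6, α = 10.6, σ_y = 157.0 → σ = 306 MPa, n = 0.513
  alloy R: E = 193.0, α = 11.5, σ_y = 1410 → σ = 510 MPa, n = 2.76
  alloy Z: E = 404.8, α = 4.50, σ_y = 585.0 → σ = 419 MPa, n = 1.40
  alloy J: E = 37.90, α = 20.8, σ_y = 316.0 → σ = 181 MPa, n = 1.74
Smallest n: alloy W with n = 0.359.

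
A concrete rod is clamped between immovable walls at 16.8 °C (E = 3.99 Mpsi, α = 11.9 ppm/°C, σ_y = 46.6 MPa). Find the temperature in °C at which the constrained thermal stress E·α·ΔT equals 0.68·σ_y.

E = 3.99 Mpsi = 27.51 GPa.
E·α·ΔT = 31.69 MPa ⇒ ΔT = 31.69 / (27.51×10³ × 11.9×10⁻⁶) = 96.80 K.
T = 16.8 + 96.80 = 113.6 °C.

114 °C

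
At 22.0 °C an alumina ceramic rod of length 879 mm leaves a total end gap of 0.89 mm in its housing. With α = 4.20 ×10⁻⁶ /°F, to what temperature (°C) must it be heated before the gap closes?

α = 4.20×10⁻⁶/°F × 9/5 = 7.56×10⁻⁶/K.
α·L₀·ΔT = 0.89 mm ⇒ ΔT = 0.89 / (7.56×10⁻⁶ × 879.0) = 133.9 K.
T = 22.0 + 133.9 = 155.9 °C.

156 °C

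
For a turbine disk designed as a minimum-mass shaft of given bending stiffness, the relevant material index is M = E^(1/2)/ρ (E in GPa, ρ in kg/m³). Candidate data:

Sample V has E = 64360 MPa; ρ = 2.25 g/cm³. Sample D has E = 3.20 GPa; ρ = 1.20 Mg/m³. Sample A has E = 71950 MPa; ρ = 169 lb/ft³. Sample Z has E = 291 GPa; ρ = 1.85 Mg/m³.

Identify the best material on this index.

sample Z

Normalizing units and computing the index:
  sample V: E = 64.36 GPa, ρ = 2250 kg/m³
  sample D: E = 3.200 GPa, ρ = 1200 kg/m³
  sample A: E = 71.95 GPa, ρ = 2707 kg/m³
  sample Z: E = 291.0 GPa, ρ = 1850 kg/m³
  sample Z: M = 9.22×10⁻³
  sample V: M = 3.57×10⁻³
  sample A: M = 3.13×10⁻³
  sample D: M = 1.49×10⁻³
Sample Z has the largest M.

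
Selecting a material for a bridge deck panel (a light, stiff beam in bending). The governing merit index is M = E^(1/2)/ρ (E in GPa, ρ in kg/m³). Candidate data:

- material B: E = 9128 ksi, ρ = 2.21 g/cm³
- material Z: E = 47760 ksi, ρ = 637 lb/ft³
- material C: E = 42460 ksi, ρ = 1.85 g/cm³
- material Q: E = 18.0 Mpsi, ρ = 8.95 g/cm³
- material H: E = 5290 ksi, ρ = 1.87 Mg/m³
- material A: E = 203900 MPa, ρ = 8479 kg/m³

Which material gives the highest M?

material C

Convert each candidate to consistent units, then evaluate M:
  material B: E = 62.94 GPa, ρ = 2210 kg/m³
  material Z: E = 329.3 GPa, ρ = 10200 kg/m³
  material C: E = 292.8 GPa, ρ = 1850 kg/m³
  material Q: E = 124.1 GPa, ρ = 8950 kg/m³
  material H: E = 36.47 GPa, ρ = 1870 kg/m³
  material A: E = 203.9 GPa, ρ = 8479 kg/m³
  material C: M = 9.25×10⁻³
  material B: M = 3.59×10⁻³
  material H: M = 3.23×10⁻³
  material Z: M = 1.78×10⁻³
  material A: M = 1.68×10⁻³
  material Q: M = 1.24×10⁻³
Material C ranks first.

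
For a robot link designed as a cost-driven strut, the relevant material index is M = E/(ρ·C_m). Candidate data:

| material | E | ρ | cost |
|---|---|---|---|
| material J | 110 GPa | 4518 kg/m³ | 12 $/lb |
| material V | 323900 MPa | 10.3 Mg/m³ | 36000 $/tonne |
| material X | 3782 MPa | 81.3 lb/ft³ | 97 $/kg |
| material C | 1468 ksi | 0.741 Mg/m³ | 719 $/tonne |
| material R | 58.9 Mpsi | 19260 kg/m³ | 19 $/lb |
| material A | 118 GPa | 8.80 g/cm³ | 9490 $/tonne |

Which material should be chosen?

material C

In SI units:
  material J: E = 110.0 GPa, ρ = 4518 kg/m³, cost = 26.46 $/kg
  material V: E = 323.9 GPa, ρ = 10300 kg/m³, cost = 36.00 $/kg
  material X: E = 3.782 GPa, ρ = 1302 kg/m³, cost = 97.00 $/kg
  material C: E = 10.12 GPa, ρ = 741.0 kg/m³, cost = 0.7190 $/kg
  material R: E = 406.1 GPa, ρ = 19260 kg/m³, cost = 41.89 $/kg
  material A: E = 118.0 GPa, ρ = 8800 kg/m³, cost = 9.490 $/kg
  material C: M = 19.0 MN·m per $
  material A: M = 1.41 MN·m per $
  material J: M = 0.920 MN·m per $
  material V: M = 0.874 MN·m per $
  material R: M = 0.503 MN·m per $
  material X: M = 0.0299 MN·m per $
Highest index: material C.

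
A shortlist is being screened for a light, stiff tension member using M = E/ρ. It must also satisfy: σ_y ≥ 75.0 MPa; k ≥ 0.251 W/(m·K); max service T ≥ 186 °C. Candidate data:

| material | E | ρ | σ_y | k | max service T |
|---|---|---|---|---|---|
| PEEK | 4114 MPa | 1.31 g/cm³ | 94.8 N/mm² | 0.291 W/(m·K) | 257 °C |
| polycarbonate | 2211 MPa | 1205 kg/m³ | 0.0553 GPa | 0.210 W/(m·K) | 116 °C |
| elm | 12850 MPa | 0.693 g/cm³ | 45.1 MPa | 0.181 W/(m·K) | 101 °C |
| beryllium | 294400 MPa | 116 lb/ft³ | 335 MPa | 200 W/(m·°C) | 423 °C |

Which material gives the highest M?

beryllium

Screen on constraints: σ_y ≥ 75.0 MPa; k ≥ 0.251 W/(m·K); max service T ≥ 186 °C. Survivors: PEEK, beryllium.
In SI units:
  PEEK: E = 4.114 GPa, ρ = 1310 kg/m³
  beryllium: E = 294.4 GPa, ρ = 1858 kg/m³
  beryllium: M = 158 MN·m/kg
  PEEK: M = 3.14 MN·m/kg
Beryllium has the largest M.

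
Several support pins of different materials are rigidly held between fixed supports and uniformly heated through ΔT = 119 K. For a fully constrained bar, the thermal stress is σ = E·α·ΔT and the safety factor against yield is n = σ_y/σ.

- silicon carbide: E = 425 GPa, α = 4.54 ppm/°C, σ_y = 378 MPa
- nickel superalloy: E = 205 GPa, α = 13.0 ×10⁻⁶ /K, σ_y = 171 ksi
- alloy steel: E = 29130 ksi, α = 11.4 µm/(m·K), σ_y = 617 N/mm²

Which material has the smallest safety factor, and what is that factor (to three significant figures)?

silicon carbide, n = 1.65

In consistent units (E in GPa, α in ×10⁻⁶/K, σ_y in MPa):
  silicon carbide: E = 425.0, α = 4.54, σ_y = 378.0 → σ = 230 MPa, n = 1.65
  nickel superalloy: E = 205.0, α = 13.0, σ_y = 1179 → σ = 317 MPa, n = 3.72
  alloy steel: E = 200.8, α = 11.4, σ_y = 617.0 → σ = 272 MPa, n = 2.26
Smallest n: silicon carbide with n = 1.65.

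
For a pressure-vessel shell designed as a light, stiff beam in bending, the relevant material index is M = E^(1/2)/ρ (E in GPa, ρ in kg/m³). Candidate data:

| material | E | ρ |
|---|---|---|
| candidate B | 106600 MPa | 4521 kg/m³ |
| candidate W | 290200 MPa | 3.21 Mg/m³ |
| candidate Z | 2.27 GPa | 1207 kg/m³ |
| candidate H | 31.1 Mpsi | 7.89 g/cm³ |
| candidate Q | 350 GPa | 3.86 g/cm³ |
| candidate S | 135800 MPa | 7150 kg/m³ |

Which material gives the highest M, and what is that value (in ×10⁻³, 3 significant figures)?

candidate W, M = 5.31×10⁻³

Convert each candidate to consistent units, then evaluate M:
  candidate B: E = 106.6 GPa, ρ = 4521 kg/m³
  candidate W: E = 290.2 GPa, ρ = 3210 kg/m³
  candidate Z: E = 2.270 GPa, ρ = 1207 kg/m³
  candidate H: E = 214.4 GPa, ρ = 7890 kg/m³
  candidate Q: E = 350.0 GPa, ρ = 3860 kg/m³
  candidate S: E = 135.8 GPa, ρ = 7150 kg/m³
  candidate W: M = 5.31×10⁻³
  candidate Q: M = 4.85×10⁻³
  candidate B: M = 2.28×10⁻³
  candidate H: M = 1.86×10⁻³
  candidate S: M = 1.63×10⁻³
  candidate Z: M = 1.25×10⁻³
The maximum is for candidate W.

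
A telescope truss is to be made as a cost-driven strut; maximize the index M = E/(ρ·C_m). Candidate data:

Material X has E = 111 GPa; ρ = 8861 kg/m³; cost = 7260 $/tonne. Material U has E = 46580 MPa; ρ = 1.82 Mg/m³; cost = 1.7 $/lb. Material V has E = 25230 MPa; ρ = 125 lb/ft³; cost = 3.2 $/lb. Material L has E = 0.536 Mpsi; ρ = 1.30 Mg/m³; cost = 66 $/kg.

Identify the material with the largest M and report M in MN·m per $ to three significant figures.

After converting to SI:
  material X: E = 111.0 GPa, ρ = 8861 kg/m³, cost = 7.260 $/kg
  material U: E = 46.58 GPa, ρ = 1820 kg/m³, cost = 3.748 $/kg
  material V: E = 25.23 GPa, ρ = 2002 kg/m³, cost = 7.055 $/kg
  material L: E = 3.696 GPa, ρ = 1300 kg/m³, cost = 66.00 $/kg
  material U: M = 6.83 MN·m per $
  material V: M = 1.79 MN·m per $
  material X: M = 1.73 MN·m per $
  material L: M = 0.0431 MN·m per $
Material U has the largest M.

material U, M = 6.83 MN·m per $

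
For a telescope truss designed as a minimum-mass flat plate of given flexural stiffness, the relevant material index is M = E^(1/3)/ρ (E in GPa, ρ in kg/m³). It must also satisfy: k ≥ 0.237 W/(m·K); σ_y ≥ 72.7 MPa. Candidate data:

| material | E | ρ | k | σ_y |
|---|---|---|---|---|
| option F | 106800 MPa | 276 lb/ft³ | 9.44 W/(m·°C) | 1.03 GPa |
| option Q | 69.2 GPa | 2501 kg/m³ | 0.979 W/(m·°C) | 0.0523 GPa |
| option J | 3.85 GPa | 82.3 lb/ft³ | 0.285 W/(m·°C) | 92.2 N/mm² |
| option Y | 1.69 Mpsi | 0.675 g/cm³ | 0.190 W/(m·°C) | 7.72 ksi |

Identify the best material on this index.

Screen on constraints: k ≥ 0.237 W/(m·K); σ_y ≥ 72.7 MPa. Survivors: option F, option J.
After converting to SI:
  option F: E = 106.8 GPa, ρ = 4421 kg/m³
  option J: E = 3.850 GPa, ρ = 1318 kg/m³
  option J: M = 1.19×10⁻³
  option F: M = 1.07×10⁻³
The maximum is for option J.

option J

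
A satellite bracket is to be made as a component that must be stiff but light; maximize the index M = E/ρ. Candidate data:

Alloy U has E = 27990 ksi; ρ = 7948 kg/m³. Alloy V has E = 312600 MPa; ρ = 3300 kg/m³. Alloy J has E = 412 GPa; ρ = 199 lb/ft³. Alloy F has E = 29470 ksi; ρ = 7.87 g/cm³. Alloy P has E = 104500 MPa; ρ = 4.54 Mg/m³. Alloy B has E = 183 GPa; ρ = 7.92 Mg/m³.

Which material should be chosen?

Normalizing units and computing the index:
  alloy U: E = 193.0 GPa, ρ = 7948 kg/m³
  alloy V: E = 312.6 GPa, ρ = 3300 kg/m³
  alloy J: E = 412.0 GPa, ρ = 3188 kg/m³
  alloy F: E = 203.2 GPa, ρ = 7870 kg/m³
  alloy P: E = 104.5 GPa, ρ = 4540 kg/m³
  alloy B: E = 183.0 GPa, ρ = 7920 kg/m³
  alloy J: M = 129 MN·m/kg
  alloy V: M = 94.7 MN·m/kg
  alloy F: M = 25.8 MN·m/kg
  alloy U: M = 24.3 MN·m/kg
  alloy B: M = 23.1 MN·m/kg
  alloy P: M = 23.0 MN·m/kg
Alloy J ranks first.

alloy J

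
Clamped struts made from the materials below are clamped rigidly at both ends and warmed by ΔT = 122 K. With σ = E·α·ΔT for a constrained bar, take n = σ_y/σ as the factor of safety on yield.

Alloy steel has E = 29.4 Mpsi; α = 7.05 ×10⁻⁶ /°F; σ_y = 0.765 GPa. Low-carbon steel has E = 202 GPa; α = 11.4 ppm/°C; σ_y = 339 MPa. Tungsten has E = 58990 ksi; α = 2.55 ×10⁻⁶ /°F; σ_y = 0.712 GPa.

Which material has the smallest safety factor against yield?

low-carbon steel

Per material, after unit conversion:
  alloy steel: E = 202.7, α = 12.7, σ_y = 765.0 → σ = 314 MPa, n = 2.44
  low-carbon steel: E = 202.0, α = 11.4, σ_y = 339.0 → σ = 281 MPa, n = 1.21
  tungsten: E = 406.7, α = 4.59, σ_y = 712.0 → σ = 228 MPa, n = 3.13
Smallest n: low-carbon steel with n = 1.21.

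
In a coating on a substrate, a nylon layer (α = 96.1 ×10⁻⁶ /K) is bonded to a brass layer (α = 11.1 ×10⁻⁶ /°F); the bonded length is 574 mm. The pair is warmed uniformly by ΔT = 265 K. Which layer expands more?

nylon

brass: α = 11.1×10⁻⁶/°F × 9/5 = 20.0×10⁻⁶/K.
α(nylon) = 96.1×10⁻⁶/K vs α(brass) = 20.0×10⁻⁶/K.
Higher α expands more for the same ΔT: nylon.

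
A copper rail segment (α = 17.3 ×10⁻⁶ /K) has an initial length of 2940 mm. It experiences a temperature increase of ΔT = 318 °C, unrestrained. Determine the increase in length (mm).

16.2 mm

ΔL = α·L₀·ΔT = 17.3×10⁻⁶ × 2940 mm × 318.0 K = 16.2 mm.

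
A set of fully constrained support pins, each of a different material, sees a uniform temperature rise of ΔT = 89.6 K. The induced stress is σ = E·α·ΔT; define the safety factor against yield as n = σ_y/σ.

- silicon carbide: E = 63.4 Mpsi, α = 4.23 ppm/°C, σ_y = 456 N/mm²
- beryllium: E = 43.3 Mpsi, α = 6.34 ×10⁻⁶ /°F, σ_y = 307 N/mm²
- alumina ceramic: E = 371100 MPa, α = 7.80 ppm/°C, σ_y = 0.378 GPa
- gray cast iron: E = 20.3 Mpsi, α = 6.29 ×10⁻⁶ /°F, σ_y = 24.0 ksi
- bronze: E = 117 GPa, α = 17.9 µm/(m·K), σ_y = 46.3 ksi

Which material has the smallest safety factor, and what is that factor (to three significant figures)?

With everything in SI (GPa, ×10⁻⁶/K, MPa):
  silicon carbide: E = 437.1, α = 4.23, σ_y = 456.0 → σ = 166 MPa, n = 2.75
  beryllium: E = 298.5, α = 11.4, σ_y = 307.0 → σ = 305 MPa, n = 1.01
  alumina ceramic: E = 371.1, α = 7.80, σ_y = 378.0 → σ = 259 MPa, n = 1.46
  gray cast iron: E = 140.0, α = 11.3, σ_y = 165.5 → σ = 142 MPa, n = 1.17
  bronze: E = 117.0, α = 17.9, σ_y = 319.2 → σ = 188 MPa, n = 1.70
Smallest n: beryllium with n = 1.01.

beryllium, n = 1.01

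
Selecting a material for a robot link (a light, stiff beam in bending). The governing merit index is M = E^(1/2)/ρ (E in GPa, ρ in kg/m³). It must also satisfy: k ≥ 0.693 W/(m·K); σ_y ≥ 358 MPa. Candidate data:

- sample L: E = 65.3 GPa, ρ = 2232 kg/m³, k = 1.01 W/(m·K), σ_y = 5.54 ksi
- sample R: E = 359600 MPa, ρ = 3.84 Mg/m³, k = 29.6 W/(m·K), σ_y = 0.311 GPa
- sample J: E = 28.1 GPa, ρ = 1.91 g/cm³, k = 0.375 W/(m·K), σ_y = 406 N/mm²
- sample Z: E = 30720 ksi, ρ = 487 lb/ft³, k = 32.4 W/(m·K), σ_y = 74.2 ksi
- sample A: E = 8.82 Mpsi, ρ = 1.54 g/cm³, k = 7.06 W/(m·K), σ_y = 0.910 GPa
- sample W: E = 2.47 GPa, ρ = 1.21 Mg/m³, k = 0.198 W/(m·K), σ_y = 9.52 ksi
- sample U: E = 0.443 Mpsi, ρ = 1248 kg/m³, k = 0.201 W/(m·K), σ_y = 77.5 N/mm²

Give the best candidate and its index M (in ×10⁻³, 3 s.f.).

Screen on constraints: k ≥ 0.693 W/(m·K); σ_y ≥ 358 MPa. Survivors: sample Z, sample A.
Normalizing units and computing the index:
  sample Z: E = 211.8 GPa, ρ = 7801 kg/m³
  sample A: E = 60.81 GPa, ρ = 1540 kg/m³
  sample A: M = 5.06×10⁻³
  sample Z: M = 1.87×10⁻³
The maximum is for sample A.

sample A, M = 5.06×10⁻³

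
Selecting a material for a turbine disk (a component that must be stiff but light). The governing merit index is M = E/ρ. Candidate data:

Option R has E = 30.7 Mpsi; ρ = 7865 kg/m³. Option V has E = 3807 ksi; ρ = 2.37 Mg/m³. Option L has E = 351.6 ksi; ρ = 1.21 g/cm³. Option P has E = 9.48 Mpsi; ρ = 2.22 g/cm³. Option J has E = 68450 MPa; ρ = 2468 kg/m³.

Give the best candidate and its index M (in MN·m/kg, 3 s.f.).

Putting every candidate on a common basis:
  option R: E = 211.7 GPa, ρ = 7865 kg/m³
  option V: E = 26.25 GPa, ρ = 2370 kg/m³
  option L: E = 2.424 GPa, ρ = 1210 kg/m³
  option P: E = 65.36 GPa, ρ = 2220 kg/m³
  option J: E = 68.45 GPa, ρ = 2468 kg/m³
  option P: M = 29.4 MN·m/kg
  option J: M = 27.7 MN·m/kg
  option R: M = 26.9 MN·m/kg
  option V: M = 11.1 MN·m/kg
  option L: M = 2.00 MN·m/kg
Highest index: option P.

option P, M = 29.4 MN·m/kg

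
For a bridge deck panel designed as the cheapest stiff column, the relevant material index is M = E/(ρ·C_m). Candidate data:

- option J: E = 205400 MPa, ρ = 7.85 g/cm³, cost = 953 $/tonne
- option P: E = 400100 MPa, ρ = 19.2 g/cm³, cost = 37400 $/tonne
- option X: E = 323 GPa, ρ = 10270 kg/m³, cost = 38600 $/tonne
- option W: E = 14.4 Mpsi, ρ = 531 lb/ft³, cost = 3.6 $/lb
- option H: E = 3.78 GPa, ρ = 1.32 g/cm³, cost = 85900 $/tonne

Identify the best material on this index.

Normalizing units and computing the index:
  option J: E = 205.4 GPa, ρ = 7850 kg/m³, cost = 0.9530 $/kg
  option P: E = 400.1 GPa, ρ = 19200 kg/m³, cost = 37.40 $/kg
  option X: E = 323.0 GPa, ρ = 10270 kg/m³, cost = 38.60 $/kg
  option W: E = 99.28 GPa, ρ = 8506 kg/m³, cost = 7.937 $/kg
  option H: E = 3.780 GPa, ρ = 1320 kg/m³, cost = 85.90 $/kg
  option J: M = 27.5 MN·m per $
  option W: M = 1.47 MN·m per $
  option X: M = 0.815 MN·m per $
  option P: M = 0.557 MN·m per $
  option H: M = 0.0333 MN·m per $
Option J has the largest M.

option J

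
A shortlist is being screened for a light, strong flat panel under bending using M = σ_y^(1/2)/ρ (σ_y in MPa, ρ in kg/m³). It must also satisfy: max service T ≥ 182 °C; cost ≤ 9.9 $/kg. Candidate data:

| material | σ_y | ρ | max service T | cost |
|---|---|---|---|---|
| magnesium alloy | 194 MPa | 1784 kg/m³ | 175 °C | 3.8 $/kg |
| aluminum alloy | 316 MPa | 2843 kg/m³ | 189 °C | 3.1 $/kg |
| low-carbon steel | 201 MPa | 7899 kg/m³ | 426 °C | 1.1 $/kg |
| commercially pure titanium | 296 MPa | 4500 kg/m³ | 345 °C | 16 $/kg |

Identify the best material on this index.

aluminum alloy

Screen on constraints: max service T ≥ 182 °C; cost ≤ 9.9 $/kg. Survivors: aluminum alloy, low-carbon steel.
Computing M directly (units already consistent):
  aluminum alloy: M = 6.25×10⁻³
  low-carbon steel: M = 1.79×10⁻³
Aluminum alloy has the largest M.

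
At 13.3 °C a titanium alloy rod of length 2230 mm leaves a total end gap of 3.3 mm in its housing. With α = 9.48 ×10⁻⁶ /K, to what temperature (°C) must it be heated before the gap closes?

α·L₀·ΔT = 3.3 mm ⇒ ΔT = 3.3 / (9.48×10⁻⁶ × 2230.0) = 156.1 K.
T = 13.3 + 156.1 = 169.4 °C.

169 °C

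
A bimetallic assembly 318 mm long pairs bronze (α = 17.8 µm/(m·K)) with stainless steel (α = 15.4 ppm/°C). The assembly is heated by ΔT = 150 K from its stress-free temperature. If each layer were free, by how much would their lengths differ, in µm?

114 µm

Δα = |17.8 − 15.4|×10⁻⁶/K = 2.40×10⁻⁶/K.
ΔL_mismatch = Δα·L·ΔT = 2.40×10⁻⁶ × 318.0 mm × 150.0 K = 114 µm.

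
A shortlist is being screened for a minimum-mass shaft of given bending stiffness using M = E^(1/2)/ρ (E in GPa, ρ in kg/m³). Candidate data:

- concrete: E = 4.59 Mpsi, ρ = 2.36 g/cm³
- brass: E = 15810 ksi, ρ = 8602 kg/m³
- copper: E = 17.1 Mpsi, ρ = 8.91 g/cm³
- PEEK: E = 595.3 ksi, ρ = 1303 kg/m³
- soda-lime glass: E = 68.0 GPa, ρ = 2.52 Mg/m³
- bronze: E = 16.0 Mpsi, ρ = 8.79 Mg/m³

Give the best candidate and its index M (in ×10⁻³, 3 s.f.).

Putting every candidate on a common basis:
  concrete: E = 31.65 GPa, ρ = 2360 kg/m³
  brass: E = 109.0 GPa, ρ = 8602 kg/m³
  copper: E = 117.9 GPa, ρ = 8910 kg/m³
  PEEK: E = 4.104 GPa, ρ = 1303 kg/m³
  soda-lime glass: E = 68.00 GPa, ρ = 2520 kg/m³
  bronze: E = 110.3 GPa, ρ = 8790 kg/m³
  soda-lime glass: M = 3.27×10⁻³
  concrete: M = 2.38×10⁻³
  PEEK: M = 1.55×10⁻³
  copper: M = 1.22×10⁻³
  brass: M = 1.21×10⁻³
  bronze: M = 1.19×10⁻³
The maximum is for soda-lime glass.

soda-lime glass, M = 3.27×10⁻³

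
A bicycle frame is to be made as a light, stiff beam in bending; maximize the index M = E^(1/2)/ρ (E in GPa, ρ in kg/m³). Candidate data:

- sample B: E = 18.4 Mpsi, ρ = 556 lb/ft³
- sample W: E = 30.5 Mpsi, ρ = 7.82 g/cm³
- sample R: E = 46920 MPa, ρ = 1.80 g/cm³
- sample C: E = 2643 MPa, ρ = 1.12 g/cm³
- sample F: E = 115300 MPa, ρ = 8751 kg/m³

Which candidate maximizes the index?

Putting every candidate on a common basis:
  sample B: E = 126.9 GPa, ρ = 8906 kg/m³
  sample W: E = 210.3 GPa, ρ = 7820 kg/m³
  sample R: E = 46.92 GPa, ρ = 1800 kg/m³
  sample C: E = 2.643 GPa, ρ = 1120 kg/m³
  sample F: E = 115.3 GPa, ρ = 8751 kg/m³
  sample R: M = 3.81×10⁻³
  sample W: M = 1.85×10⁻³
  sample C: M = 1.45×10⁻³
  sample B: M = 1.26×10⁻³
  sample F: M = 1.23×10⁻³
Highest index: sample R.

sample R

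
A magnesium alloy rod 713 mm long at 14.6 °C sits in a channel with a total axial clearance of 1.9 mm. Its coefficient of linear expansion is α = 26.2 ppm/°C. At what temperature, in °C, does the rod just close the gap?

α·L₀·ΔT = 1.9 mm ⇒ ΔT = 1.9 / (26.2×10⁻⁶ × 713.0) = 101.7 K.
T = 14.6 + 101.7 = 116.3 °C.

116 °C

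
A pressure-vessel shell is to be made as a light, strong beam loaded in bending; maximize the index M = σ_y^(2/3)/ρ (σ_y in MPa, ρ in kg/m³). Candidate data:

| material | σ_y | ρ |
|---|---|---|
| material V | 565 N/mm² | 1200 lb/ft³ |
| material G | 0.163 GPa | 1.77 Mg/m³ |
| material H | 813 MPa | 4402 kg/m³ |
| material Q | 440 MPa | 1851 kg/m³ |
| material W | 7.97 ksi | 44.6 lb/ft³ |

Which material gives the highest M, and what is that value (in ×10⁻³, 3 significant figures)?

Putting every candidate on a common basis:
  material V: σ_y = 565.0 MPa, ρ = 19220 kg/m³
  material G: σ_y = 163.0 MPa, ρ = 1770 kg/m³
  material H: σ_y = 813.0 MPa, ρ = 4402 kg/m³
  material Q: σ_y = 440.0 MPa, ρ = 1851 kg/m³
  material W: σ_y = 54.95 MPa, ρ = 714.4 kg/m³
  material Q: M = 31.3×10⁻³
  material W: M = 20.2×10⁻³
  material H: M = 19.8×10⁻³
  material G: M = 16.9×10⁻³
  material V: M = 3.56×10⁻³
Material Q ranks first.

material Q, M = 31.3×10⁻³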